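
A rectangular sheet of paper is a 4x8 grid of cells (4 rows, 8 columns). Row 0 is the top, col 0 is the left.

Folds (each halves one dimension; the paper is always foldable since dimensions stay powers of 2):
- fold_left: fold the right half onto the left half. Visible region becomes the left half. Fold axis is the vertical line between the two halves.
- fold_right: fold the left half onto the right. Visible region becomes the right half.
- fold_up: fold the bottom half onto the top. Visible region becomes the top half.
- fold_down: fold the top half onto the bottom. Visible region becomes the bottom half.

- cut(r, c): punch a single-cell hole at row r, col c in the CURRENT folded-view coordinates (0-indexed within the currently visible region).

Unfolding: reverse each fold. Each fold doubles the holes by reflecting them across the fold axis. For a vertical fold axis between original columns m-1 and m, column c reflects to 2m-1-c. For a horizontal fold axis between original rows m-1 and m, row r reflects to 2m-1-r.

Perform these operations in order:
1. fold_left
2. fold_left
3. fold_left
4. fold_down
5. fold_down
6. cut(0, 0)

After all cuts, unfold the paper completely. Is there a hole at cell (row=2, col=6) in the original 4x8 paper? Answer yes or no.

Op 1 fold_left: fold axis v@4; visible region now rows[0,4) x cols[0,4) = 4x4
Op 2 fold_left: fold axis v@2; visible region now rows[0,4) x cols[0,2) = 4x2
Op 3 fold_left: fold axis v@1; visible region now rows[0,4) x cols[0,1) = 4x1
Op 4 fold_down: fold axis h@2; visible region now rows[2,4) x cols[0,1) = 2x1
Op 5 fold_down: fold axis h@3; visible region now rows[3,4) x cols[0,1) = 1x1
Op 6 cut(0, 0): punch at orig (3,0); cuts so far [(3, 0)]; region rows[3,4) x cols[0,1) = 1x1
Unfold 1 (reflect across h@3): 2 holes -> [(2, 0), (3, 0)]
Unfold 2 (reflect across h@2): 4 holes -> [(0, 0), (1, 0), (2, 0), (3, 0)]
Unfold 3 (reflect across v@1): 8 holes -> [(0, 0), (0, 1), (1, 0), (1, 1), (2, 0), (2, 1), (3, 0), (3, 1)]
Unfold 4 (reflect across v@2): 16 holes -> [(0, 0), (0, 1), (0, 2), (0, 3), (1, 0), (1, 1), (1, 2), (1, 3), (2, 0), (2, 1), (2, 2), (2, 3), (3, 0), (3, 1), (3, 2), (3, 3)]
Unfold 5 (reflect across v@4): 32 holes -> [(0, 0), (0, 1), (0, 2), (0, 3), (0, 4), (0, 5), (0, 6), (0, 7), (1, 0), (1, 1), (1, 2), (1, 3), (1, 4), (1, 5), (1, 6), (1, 7), (2, 0), (2, 1), (2, 2), (2, 3), (2, 4), (2, 5), (2, 6), (2, 7), (3, 0), (3, 1), (3, 2), (3, 3), (3, 4), (3, 5), (3, 6), (3, 7)]
Holes: [(0, 0), (0, 1), (0, 2), (0, 3), (0, 4), (0, 5), (0, 6), (0, 7), (1, 0), (1, 1), (1, 2), (1, 3), (1, 4), (1, 5), (1, 6), (1, 7), (2, 0), (2, 1), (2, 2), (2, 3), (2, 4), (2, 5), (2, 6), (2, 7), (3, 0), (3, 1), (3, 2), (3, 3), (3, 4), (3, 5), (3, 6), (3, 7)]

Answer: yes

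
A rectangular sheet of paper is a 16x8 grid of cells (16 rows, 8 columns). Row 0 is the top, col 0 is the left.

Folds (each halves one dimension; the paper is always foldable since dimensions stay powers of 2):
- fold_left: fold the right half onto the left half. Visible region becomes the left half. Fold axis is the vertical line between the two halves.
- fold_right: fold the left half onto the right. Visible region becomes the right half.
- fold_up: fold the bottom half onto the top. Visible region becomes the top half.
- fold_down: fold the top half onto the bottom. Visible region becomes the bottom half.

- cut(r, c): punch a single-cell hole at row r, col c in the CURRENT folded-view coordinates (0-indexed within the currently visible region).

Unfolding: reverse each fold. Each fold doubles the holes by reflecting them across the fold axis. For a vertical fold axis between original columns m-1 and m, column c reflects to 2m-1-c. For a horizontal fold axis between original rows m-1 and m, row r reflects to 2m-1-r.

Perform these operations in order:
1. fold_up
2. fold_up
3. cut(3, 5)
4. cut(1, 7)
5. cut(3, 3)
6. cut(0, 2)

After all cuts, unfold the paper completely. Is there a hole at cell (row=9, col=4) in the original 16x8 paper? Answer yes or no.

Op 1 fold_up: fold axis h@8; visible region now rows[0,8) x cols[0,8) = 8x8
Op 2 fold_up: fold axis h@4; visible region now rows[0,4) x cols[0,8) = 4x8
Op 3 cut(3, 5): punch at orig (3,5); cuts so far [(3, 5)]; region rows[0,4) x cols[0,8) = 4x8
Op 4 cut(1, 7): punch at orig (1,7); cuts so far [(1, 7), (3, 5)]; region rows[0,4) x cols[0,8) = 4x8
Op 5 cut(3, 3): punch at orig (3,3); cuts so far [(1, 7), (3, 3), (3, 5)]; region rows[0,4) x cols[0,8) = 4x8
Op 6 cut(0, 2): punch at orig (0,2); cuts so far [(0, 2), (1, 7), (3, 3), (3, 5)]; region rows[0,4) x cols[0,8) = 4x8
Unfold 1 (reflect across h@4): 8 holes -> [(0, 2), (1, 7), (3, 3), (3, 5), (4, 3), (4, 5), (6, 7), (7, 2)]
Unfold 2 (reflect across h@8): 16 holes -> [(0, 2), (1, 7), (3, 3), (3, 5), (4, 3), (4, 5), (6, 7), (7, 2), (8, 2), (9, 7), (11, 3), (11, 5), (12, 3), (12, 5), (14, 7), (15, 2)]
Holes: [(0, 2), (1, 7), (3, 3), (3, 5), (4, 3), (4, 5), (6, 7), (7, 2), (8, 2), (9, 7), (11, 3), (11, 5), (12, 3), (12, 5), (14, 7), (15, 2)]

Answer: no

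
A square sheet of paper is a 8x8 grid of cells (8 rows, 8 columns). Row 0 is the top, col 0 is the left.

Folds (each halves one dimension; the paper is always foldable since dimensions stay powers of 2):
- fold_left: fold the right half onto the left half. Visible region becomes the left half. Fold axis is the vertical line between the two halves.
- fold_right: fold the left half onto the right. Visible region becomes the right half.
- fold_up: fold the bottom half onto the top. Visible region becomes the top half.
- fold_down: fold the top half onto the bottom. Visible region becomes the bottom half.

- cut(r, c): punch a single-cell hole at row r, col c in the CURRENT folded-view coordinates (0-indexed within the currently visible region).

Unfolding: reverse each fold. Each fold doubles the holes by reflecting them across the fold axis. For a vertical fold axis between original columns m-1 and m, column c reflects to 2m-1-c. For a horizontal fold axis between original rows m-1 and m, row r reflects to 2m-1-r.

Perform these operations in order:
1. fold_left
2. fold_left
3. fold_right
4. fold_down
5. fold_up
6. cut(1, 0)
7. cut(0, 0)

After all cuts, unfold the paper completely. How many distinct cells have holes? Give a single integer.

Answer: 64

Derivation:
Op 1 fold_left: fold axis v@4; visible region now rows[0,8) x cols[0,4) = 8x4
Op 2 fold_left: fold axis v@2; visible region now rows[0,8) x cols[0,2) = 8x2
Op 3 fold_right: fold axis v@1; visible region now rows[0,8) x cols[1,2) = 8x1
Op 4 fold_down: fold axis h@4; visible region now rows[4,8) x cols[1,2) = 4x1
Op 5 fold_up: fold axis h@6; visible region now rows[4,6) x cols[1,2) = 2x1
Op 6 cut(1, 0): punch at orig (5,1); cuts so far [(5, 1)]; region rows[4,6) x cols[1,2) = 2x1
Op 7 cut(0, 0): punch at orig (4,1); cuts so far [(4, 1), (5, 1)]; region rows[4,6) x cols[1,2) = 2x1
Unfold 1 (reflect across h@6): 4 holes -> [(4, 1), (5, 1), (6, 1), (7, 1)]
Unfold 2 (reflect across h@4): 8 holes -> [(0, 1), (1, 1), (2, 1), (3, 1), (4, 1), (5, 1), (6, 1), (7, 1)]
Unfold 3 (reflect across v@1): 16 holes -> [(0, 0), (0, 1), (1, 0), (1, 1), (2, 0), (2, 1), (3, 0), (3, 1), (4, 0), (4, 1), (5, 0), (5, 1), (6, 0), (6, 1), (7, 0), (7, 1)]
Unfold 4 (reflect across v@2): 32 holes -> [(0, 0), (0, 1), (0, 2), (0, 3), (1, 0), (1, 1), (1, 2), (1, 3), (2, 0), (2, 1), (2, 2), (2, 3), (3, 0), (3, 1), (3, 2), (3, 3), (4, 0), (4, 1), (4, 2), (4, 3), (5, 0), (5, 1), (5, 2), (5, 3), (6, 0), (6, 1), (6, 2), (6, 3), (7, 0), (7, 1), (7, 2), (7, 3)]
Unfold 5 (reflect across v@4): 64 holes -> [(0, 0), (0, 1), (0, 2), (0, 3), (0, 4), (0, 5), (0, 6), (0, 7), (1, 0), (1, 1), (1, 2), (1, 3), (1, 4), (1, 5), (1, 6), (1, 7), (2, 0), (2, 1), (2, 2), (2, 3), (2, 4), (2, 5), (2, 6), (2, 7), (3, 0), (3, 1), (3, 2), (3, 3), (3, 4), (3, 5), (3, 6), (3, 7), (4, 0), (4, 1), (4, 2), (4, 3), (4, 4), (4, 5), (4, 6), (4, 7), (5, 0), (5, 1), (5, 2), (5, 3), (5, 4), (5, 5), (5, 6), (5, 7), (6, 0), (6, 1), (6, 2), (6, 3), (6, 4), (6, 5), (6, 6), (6, 7), (7, 0), (7, 1), (7, 2), (7, 3), (7, 4), (7, 5), (7, 6), (7, 7)]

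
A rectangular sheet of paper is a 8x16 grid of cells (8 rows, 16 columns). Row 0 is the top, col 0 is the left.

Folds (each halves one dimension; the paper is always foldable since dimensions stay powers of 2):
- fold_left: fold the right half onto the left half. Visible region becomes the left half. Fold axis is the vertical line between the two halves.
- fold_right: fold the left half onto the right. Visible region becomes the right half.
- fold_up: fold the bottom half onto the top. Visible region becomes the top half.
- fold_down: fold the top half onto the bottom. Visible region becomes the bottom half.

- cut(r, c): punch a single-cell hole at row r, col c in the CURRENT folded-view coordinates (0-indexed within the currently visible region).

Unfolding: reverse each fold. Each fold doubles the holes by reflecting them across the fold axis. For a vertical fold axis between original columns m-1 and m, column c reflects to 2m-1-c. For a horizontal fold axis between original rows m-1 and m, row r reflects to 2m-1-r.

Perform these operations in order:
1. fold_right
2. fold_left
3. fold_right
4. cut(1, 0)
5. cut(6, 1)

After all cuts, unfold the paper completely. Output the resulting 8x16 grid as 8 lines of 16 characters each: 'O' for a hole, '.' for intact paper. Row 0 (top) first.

Op 1 fold_right: fold axis v@8; visible region now rows[0,8) x cols[8,16) = 8x8
Op 2 fold_left: fold axis v@12; visible region now rows[0,8) x cols[8,12) = 8x4
Op 3 fold_right: fold axis v@10; visible region now rows[0,8) x cols[10,12) = 8x2
Op 4 cut(1, 0): punch at orig (1,10); cuts so far [(1, 10)]; region rows[0,8) x cols[10,12) = 8x2
Op 5 cut(6, 1): punch at orig (6,11); cuts so far [(1, 10), (6, 11)]; region rows[0,8) x cols[10,12) = 8x2
Unfold 1 (reflect across v@10): 4 holes -> [(1, 9), (1, 10), (6, 8), (6, 11)]
Unfold 2 (reflect across v@12): 8 holes -> [(1, 9), (1, 10), (1, 13), (1, 14), (6, 8), (6, 11), (6, 12), (6, 15)]
Unfold 3 (reflect across v@8): 16 holes -> [(1, 1), (1, 2), (1, 5), (1, 6), (1, 9), (1, 10), (1, 13), (1, 14), (6, 0), (6, 3), (6, 4), (6, 7), (6, 8), (6, 11), (6, 12), (6, 15)]

Answer: ................
.OO..OO..OO..OO.
................
................
................
................
O..OO..OO..OO..O
................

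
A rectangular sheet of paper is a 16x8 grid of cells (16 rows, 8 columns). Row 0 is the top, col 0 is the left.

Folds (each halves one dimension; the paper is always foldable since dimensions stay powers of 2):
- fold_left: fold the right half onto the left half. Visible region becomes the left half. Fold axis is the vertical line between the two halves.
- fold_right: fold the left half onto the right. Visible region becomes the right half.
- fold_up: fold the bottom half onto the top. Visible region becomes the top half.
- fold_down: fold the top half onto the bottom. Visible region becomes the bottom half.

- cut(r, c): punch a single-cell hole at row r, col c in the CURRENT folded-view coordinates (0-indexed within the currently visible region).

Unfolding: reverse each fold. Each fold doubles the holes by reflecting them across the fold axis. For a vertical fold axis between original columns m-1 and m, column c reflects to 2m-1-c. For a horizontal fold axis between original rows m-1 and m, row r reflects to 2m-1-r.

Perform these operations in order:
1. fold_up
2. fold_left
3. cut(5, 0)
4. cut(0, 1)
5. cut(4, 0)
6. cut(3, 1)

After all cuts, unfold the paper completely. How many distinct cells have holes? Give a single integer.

Answer: 16

Derivation:
Op 1 fold_up: fold axis h@8; visible region now rows[0,8) x cols[0,8) = 8x8
Op 2 fold_left: fold axis v@4; visible region now rows[0,8) x cols[0,4) = 8x4
Op 3 cut(5, 0): punch at orig (5,0); cuts so far [(5, 0)]; region rows[0,8) x cols[0,4) = 8x4
Op 4 cut(0, 1): punch at orig (0,1); cuts so far [(0, 1), (5, 0)]; region rows[0,8) x cols[0,4) = 8x4
Op 5 cut(4, 0): punch at orig (4,0); cuts so far [(0, 1), (4, 0), (5, 0)]; region rows[0,8) x cols[0,4) = 8x4
Op 6 cut(3, 1): punch at orig (3,1); cuts so far [(0, 1), (3, 1), (4, 0), (5, 0)]; region rows[0,8) x cols[0,4) = 8x4
Unfold 1 (reflect across v@4): 8 holes -> [(0, 1), (0, 6), (3, 1), (3, 6), (4, 0), (4, 7), (5, 0), (5, 7)]
Unfold 2 (reflect across h@8): 16 holes -> [(0, 1), (0, 6), (3, 1), (3, 6), (4, 0), (4, 7), (5, 0), (5, 7), (10, 0), (10, 7), (11, 0), (11, 7), (12, 1), (12, 6), (15, 1), (15, 6)]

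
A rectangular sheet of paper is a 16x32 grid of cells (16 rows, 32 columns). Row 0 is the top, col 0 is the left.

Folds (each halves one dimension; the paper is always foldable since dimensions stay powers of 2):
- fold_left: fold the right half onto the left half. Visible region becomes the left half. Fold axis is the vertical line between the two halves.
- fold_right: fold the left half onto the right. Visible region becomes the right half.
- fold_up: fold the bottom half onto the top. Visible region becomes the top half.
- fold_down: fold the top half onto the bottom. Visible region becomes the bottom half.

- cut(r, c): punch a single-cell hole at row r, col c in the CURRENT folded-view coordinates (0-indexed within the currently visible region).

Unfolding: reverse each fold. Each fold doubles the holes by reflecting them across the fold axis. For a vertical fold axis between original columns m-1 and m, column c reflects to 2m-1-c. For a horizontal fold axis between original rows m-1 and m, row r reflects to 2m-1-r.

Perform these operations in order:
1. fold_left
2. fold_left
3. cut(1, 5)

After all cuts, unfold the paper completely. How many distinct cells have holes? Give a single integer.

Answer: 4

Derivation:
Op 1 fold_left: fold axis v@16; visible region now rows[0,16) x cols[0,16) = 16x16
Op 2 fold_left: fold axis v@8; visible region now rows[0,16) x cols[0,8) = 16x8
Op 3 cut(1, 5): punch at orig (1,5); cuts so far [(1, 5)]; region rows[0,16) x cols[0,8) = 16x8
Unfold 1 (reflect across v@8): 2 holes -> [(1, 5), (1, 10)]
Unfold 2 (reflect across v@16): 4 holes -> [(1, 5), (1, 10), (1, 21), (1, 26)]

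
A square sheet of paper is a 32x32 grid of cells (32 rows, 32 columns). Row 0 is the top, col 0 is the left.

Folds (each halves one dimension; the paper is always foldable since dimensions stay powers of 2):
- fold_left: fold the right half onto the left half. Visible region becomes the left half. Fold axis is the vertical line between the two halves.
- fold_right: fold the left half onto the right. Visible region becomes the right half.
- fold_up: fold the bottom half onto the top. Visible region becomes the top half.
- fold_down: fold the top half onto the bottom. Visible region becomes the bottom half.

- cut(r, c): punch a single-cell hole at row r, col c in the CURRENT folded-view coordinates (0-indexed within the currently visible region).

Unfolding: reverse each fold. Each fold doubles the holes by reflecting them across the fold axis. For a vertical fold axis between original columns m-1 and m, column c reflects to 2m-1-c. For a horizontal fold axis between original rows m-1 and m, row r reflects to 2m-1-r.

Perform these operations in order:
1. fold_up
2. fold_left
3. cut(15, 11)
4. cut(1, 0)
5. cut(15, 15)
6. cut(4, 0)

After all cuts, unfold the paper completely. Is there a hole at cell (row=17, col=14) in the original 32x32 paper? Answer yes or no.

Op 1 fold_up: fold axis h@16; visible region now rows[0,16) x cols[0,32) = 16x32
Op 2 fold_left: fold axis v@16; visible region now rows[0,16) x cols[0,16) = 16x16
Op 3 cut(15, 11): punch at orig (15,11); cuts so far [(15, 11)]; region rows[0,16) x cols[0,16) = 16x16
Op 4 cut(1, 0): punch at orig (1,0); cuts so far [(1, 0), (15, 11)]; region rows[0,16) x cols[0,16) = 16x16
Op 5 cut(15, 15): punch at orig (15,15); cuts so far [(1, 0), (15, 11), (15, 15)]; region rows[0,16) x cols[0,16) = 16x16
Op 6 cut(4, 0): punch at orig (4,0); cuts so far [(1, 0), (4, 0), (15, 11), (15, 15)]; region rows[0,16) x cols[0,16) = 16x16
Unfold 1 (reflect across v@16): 8 holes -> [(1, 0), (1, 31), (4, 0), (4, 31), (15, 11), (15, 15), (15, 16), (15, 20)]
Unfold 2 (reflect across h@16): 16 holes -> [(1, 0), (1, 31), (4, 0), (4, 31), (15, 11), (15, 15), (15, 16), (15, 20), (16, 11), (16, 15), (16, 16), (16, 20), (27, 0), (27, 31), (30, 0), (30, 31)]
Holes: [(1, 0), (1, 31), (4, 0), (4, 31), (15, 11), (15, 15), (15, 16), (15, 20), (16, 11), (16, 15), (16, 16), (16, 20), (27, 0), (27, 31), (30, 0), (30, 31)]

Answer: no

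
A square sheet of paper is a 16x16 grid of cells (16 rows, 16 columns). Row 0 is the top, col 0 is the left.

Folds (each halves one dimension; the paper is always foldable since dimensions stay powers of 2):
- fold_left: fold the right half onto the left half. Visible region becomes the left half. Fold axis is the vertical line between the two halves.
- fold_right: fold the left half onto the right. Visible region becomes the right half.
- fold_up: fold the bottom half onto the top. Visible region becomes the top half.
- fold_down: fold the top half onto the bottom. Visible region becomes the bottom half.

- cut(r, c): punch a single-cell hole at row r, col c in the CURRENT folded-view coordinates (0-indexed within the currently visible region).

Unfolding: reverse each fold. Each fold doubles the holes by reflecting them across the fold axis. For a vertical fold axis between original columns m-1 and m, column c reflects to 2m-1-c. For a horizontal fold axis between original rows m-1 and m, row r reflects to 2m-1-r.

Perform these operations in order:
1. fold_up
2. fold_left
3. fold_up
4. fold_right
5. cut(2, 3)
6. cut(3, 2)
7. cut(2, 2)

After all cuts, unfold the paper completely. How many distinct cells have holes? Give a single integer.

Answer: 48

Derivation:
Op 1 fold_up: fold axis h@8; visible region now rows[0,8) x cols[0,16) = 8x16
Op 2 fold_left: fold axis v@8; visible region now rows[0,8) x cols[0,8) = 8x8
Op 3 fold_up: fold axis h@4; visible region now rows[0,4) x cols[0,8) = 4x8
Op 4 fold_right: fold axis v@4; visible region now rows[0,4) x cols[4,8) = 4x4
Op 5 cut(2, 3): punch at orig (2,7); cuts so far [(2, 7)]; region rows[0,4) x cols[4,8) = 4x4
Op 6 cut(3, 2): punch at orig (3,6); cuts so far [(2, 7), (3, 6)]; region rows[0,4) x cols[4,8) = 4x4
Op 7 cut(2, 2): punch at orig (2,6); cuts so far [(2, 6), (2, 7), (3, 6)]; region rows[0,4) x cols[4,8) = 4x4
Unfold 1 (reflect across v@4): 6 holes -> [(2, 0), (2, 1), (2, 6), (2, 7), (3, 1), (3, 6)]
Unfold 2 (reflect across h@4): 12 holes -> [(2, 0), (2, 1), (2, 6), (2, 7), (3, 1), (3, 6), (4, 1), (4, 6), (5, 0), (5, 1), (5, 6), (5, 7)]
Unfold 3 (reflect across v@8): 24 holes -> [(2, 0), (2, 1), (2, 6), (2, 7), (2, 8), (2, 9), (2, 14), (2, 15), (3, 1), (3, 6), (3, 9), (3, 14), (4, 1), (4, 6), (4, 9), (4, 14), (5, 0), (5, 1), (5, 6), (5, 7), (5, 8), (5, 9), (5, 14), (5, 15)]
Unfold 4 (reflect across h@8): 48 holes -> [(2, 0), (2, 1), (2, 6), (2, 7), (2, 8), (2, 9), (2, 14), (2, 15), (3, 1), (3, 6), (3, 9), (3, 14), (4, 1), (4, 6), (4, 9), (4, 14), (5, 0), (5, 1), (5, 6), (5, 7), (5, 8), (5, 9), (5, 14), (5, 15), (10, 0), (10, 1), (10, 6), (10, 7), (10, 8), (10, 9), (10, 14), (10, 15), (11, 1), (11, 6), (11, 9), (11, 14), (12, 1), (12, 6), (12, 9), (12, 14), (13, 0), (13, 1), (13, 6), (13, 7), (13, 8), (13, 9), (13, 14), (13, 15)]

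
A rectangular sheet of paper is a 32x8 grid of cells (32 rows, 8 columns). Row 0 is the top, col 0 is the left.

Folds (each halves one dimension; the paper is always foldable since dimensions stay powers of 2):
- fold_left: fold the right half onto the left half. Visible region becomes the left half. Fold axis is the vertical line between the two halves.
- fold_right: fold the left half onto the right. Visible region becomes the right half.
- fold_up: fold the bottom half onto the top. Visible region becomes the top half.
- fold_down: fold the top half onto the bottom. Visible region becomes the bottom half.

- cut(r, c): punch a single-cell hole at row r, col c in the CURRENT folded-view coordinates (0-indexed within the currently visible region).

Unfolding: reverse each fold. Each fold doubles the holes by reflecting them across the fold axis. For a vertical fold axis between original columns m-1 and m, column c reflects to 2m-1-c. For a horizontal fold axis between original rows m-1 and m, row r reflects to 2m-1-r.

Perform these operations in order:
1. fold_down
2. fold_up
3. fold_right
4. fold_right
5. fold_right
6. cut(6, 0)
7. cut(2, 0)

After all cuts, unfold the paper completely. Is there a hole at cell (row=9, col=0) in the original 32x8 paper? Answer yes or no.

Answer: yes

Derivation:
Op 1 fold_down: fold axis h@16; visible region now rows[16,32) x cols[0,8) = 16x8
Op 2 fold_up: fold axis h@24; visible region now rows[16,24) x cols[0,8) = 8x8
Op 3 fold_right: fold axis v@4; visible region now rows[16,24) x cols[4,8) = 8x4
Op 4 fold_right: fold axis v@6; visible region now rows[16,24) x cols[6,8) = 8x2
Op 5 fold_right: fold axis v@7; visible region now rows[16,24) x cols[7,8) = 8x1
Op 6 cut(6, 0): punch at orig (22,7); cuts so far [(22, 7)]; region rows[16,24) x cols[7,8) = 8x1
Op 7 cut(2, 0): punch at orig (18,7); cuts so far [(18, 7), (22, 7)]; region rows[16,24) x cols[7,8) = 8x1
Unfold 1 (reflect across v@7): 4 holes -> [(18, 6), (18, 7), (22, 6), (22, 7)]
Unfold 2 (reflect across v@6): 8 holes -> [(18, 4), (18, 5), (18, 6), (18, 7), (22, 4), (22, 5), (22, 6), (22, 7)]
Unfold 3 (reflect across v@4): 16 holes -> [(18, 0), (18, 1), (18, 2), (18, 3), (18, 4), (18, 5), (18, 6), (18, 7), (22, 0), (22, 1), (22, 2), (22, 3), (22, 4), (22, 5), (22, 6), (22, 7)]
Unfold 4 (reflect across h@24): 32 holes -> [(18, 0), (18, 1), (18, 2), (18, 3), (18, 4), (18, 5), (18, 6), (18, 7), (22, 0), (22, 1), (22, 2), (22, 3), (22, 4), (22, 5), (22, 6), (22, 7), (25, 0), (25, 1), (25, 2), (25, 3), (25, 4), (25, 5), (25, 6), (25, 7), (29, 0), (29, 1), (29, 2), (29, 3), (29, 4), (29, 5), (29, 6), (29, 7)]
Unfold 5 (reflect across h@16): 64 holes -> [(2, 0), (2, 1), (2, 2), (2, 3), (2, 4), (2, 5), (2, 6), (2, 7), (6, 0), (6, 1), (6, 2), (6, 3), (6, 4), (6, 5), (6, 6), (6, 7), (9, 0), (9, 1), (9, 2), (9, 3), (9, 4), (9, 5), (9, 6), (9, 7), (13, 0), (13, 1), (13, 2), (13, 3), (13, 4), (13, 5), (13, 6), (13, 7), (18, 0), (18, 1), (18, 2), (18, 3), (18, 4), (18, 5), (18, 6), (18, 7), (22, 0), (22, 1), (22, 2), (22, 3), (22, 4), (22, 5), (22, 6), (22, 7), (25, 0), (25, 1), (25, 2), (25, 3), (25, 4), (25, 5), (25, 6), (25, 7), (29, 0), (29, 1), (29, 2), (29, 3), (29, 4), (29, 5), (29, 6), (29, 7)]
Holes: [(2, 0), (2, 1), (2, 2), (2, 3), (2, 4), (2, 5), (2, 6), (2, 7), (6, 0), (6, 1), (6, 2), (6, 3), (6, 4), (6, 5), (6, 6), (6, 7), (9, 0), (9, 1), (9, 2), (9, 3), (9, 4), (9, 5), (9, 6), (9, 7), (13, 0), (13, 1), (13, 2), (13, 3), (13, 4), (13, 5), (13, 6), (13, 7), (18, 0), (18, 1), (18, 2), (18, 3), (18, 4), (18, 5), (18, 6), (18, 7), (22, 0), (22, 1), (22, 2), (22, 3), (22, 4), (22, 5), (22, 6), (22, 7), (25, 0), (25, 1), (25, 2), (25, 3), (25, 4), (25, 5), (25, 6), (25, 7), (29, 0), (29, 1), (29, 2), (29, 3), (29, 4), (29, 5), (29, 6), (29, 7)]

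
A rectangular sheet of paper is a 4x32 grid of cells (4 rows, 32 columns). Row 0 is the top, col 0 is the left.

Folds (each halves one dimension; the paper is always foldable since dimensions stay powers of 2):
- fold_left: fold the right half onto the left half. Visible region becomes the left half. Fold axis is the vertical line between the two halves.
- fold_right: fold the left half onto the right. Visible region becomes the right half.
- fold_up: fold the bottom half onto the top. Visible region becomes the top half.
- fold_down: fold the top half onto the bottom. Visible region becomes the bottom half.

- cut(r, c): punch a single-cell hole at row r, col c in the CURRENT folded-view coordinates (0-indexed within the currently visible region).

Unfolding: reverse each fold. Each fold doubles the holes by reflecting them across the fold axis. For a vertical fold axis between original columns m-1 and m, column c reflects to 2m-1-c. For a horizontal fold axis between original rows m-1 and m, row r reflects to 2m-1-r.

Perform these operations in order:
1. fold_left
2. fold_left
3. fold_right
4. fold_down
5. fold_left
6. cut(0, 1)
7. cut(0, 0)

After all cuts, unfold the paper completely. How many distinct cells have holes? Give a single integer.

Answer: 64

Derivation:
Op 1 fold_left: fold axis v@16; visible region now rows[0,4) x cols[0,16) = 4x16
Op 2 fold_left: fold axis v@8; visible region now rows[0,4) x cols[0,8) = 4x8
Op 3 fold_right: fold axis v@4; visible region now rows[0,4) x cols[4,8) = 4x4
Op 4 fold_down: fold axis h@2; visible region now rows[2,4) x cols[4,8) = 2x4
Op 5 fold_left: fold axis v@6; visible region now rows[2,4) x cols[4,6) = 2x2
Op 6 cut(0, 1): punch at orig (2,5); cuts so far [(2, 5)]; region rows[2,4) x cols[4,6) = 2x2
Op 7 cut(0, 0): punch at orig (2,4); cuts so far [(2, 4), (2, 5)]; region rows[2,4) x cols[4,6) = 2x2
Unfold 1 (reflect across v@6): 4 holes -> [(2, 4), (2, 5), (2, 6), (2, 7)]
Unfold 2 (reflect across h@2): 8 holes -> [(1, 4), (1, 5), (1, 6), (1, 7), (2, 4), (2, 5), (2, 6), (2, 7)]
Unfold 3 (reflect across v@4): 16 holes -> [(1, 0), (1, 1), (1, 2), (1, 3), (1, 4), (1, 5), (1, 6), (1, 7), (2, 0), (2, 1), (2, 2), (2, 3), (2, 4), (2, 5), (2, 6), (2, 7)]
Unfold 4 (reflect across v@8): 32 holes -> [(1, 0), (1, 1), (1, 2), (1, 3), (1, 4), (1, 5), (1, 6), (1, 7), (1, 8), (1, 9), (1, 10), (1, 11), (1, 12), (1, 13), (1, 14), (1, 15), (2, 0), (2, 1), (2, 2), (2, 3), (2, 4), (2, 5), (2, 6), (2, 7), (2, 8), (2, 9), (2, 10), (2, 11), (2, 12), (2, 13), (2, 14), (2, 15)]
Unfold 5 (reflect across v@16): 64 holes -> [(1, 0), (1, 1), (1, 2), (1, 3), (1, 4), (1, 5), (1, 6), (1, 7), (1, 8), (1, 9), (1, 10), (1, 11), (1, 12), (1, 13), (1, 14), (1, 15), (1, 16), (1, 17), (1, 18), (1, 19), (1, 20), (1, 21), (1, 22), (1, 23), (1, 24), (1, 25), (1, 26), (1, 27), (1, 28), (1, 29), (1, 30), (1, 31), (2, 0), (2, 1), (2, 2), (2, 3), (2, 4), (2, 5), (2, 6), (2, 7), (2, 8), (2, 9), (2, 10), (2, 11), (2, 12), (2, 13), (2, 14), (2, 15), (2, 16), (2, 17), (2, 18), (2, 19), (2, 20), (2, 21), (2, 22), (2, 23), (2, 24), (2, 25), (2, 26), (2, 27), (2, 28), (2, 29), (2, 30), (2, 31)]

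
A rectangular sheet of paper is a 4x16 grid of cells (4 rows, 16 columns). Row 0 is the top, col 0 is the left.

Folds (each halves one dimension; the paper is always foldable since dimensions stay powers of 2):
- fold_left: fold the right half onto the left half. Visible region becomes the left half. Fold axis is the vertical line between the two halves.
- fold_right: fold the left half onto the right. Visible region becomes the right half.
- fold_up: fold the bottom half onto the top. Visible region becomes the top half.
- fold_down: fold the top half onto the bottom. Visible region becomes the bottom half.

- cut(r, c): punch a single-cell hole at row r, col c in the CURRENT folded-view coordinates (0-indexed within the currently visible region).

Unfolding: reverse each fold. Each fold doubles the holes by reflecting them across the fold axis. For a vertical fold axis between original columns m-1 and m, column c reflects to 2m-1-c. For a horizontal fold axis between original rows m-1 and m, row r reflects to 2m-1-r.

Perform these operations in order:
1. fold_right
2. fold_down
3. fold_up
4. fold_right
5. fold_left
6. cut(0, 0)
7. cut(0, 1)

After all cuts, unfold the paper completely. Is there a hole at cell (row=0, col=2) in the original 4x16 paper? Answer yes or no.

Op 1 fold_right: fold axis v@8; visible region now rows[0,4) x cols[8,16) = 4x8
Op 2 fold_down: fold axis h@2; visible region now rows[2,4) x cols[8,16) = 2x8
Op 3 fold_up: fold axis h@3; visible region now rows[2,3) x cols[8,16) = 1x8
Op 4 fold_right: fold axis v@12; visible region now rows[2,3) x cols[12,16) = 1x4
Op 5 fold_left: fold axis v@14; visible region now rows[2,3) x cols[12,14) = 1x2
Op 6 cut(0, 0): punch at orig (2,12); cuts so far [(2, 12)]; region rows[2,3) x cols[12,14) = 1x2
Op 7 cut(0, 1): punch at orig (2,13); cuts so far [(2, 12), (2, 13)]; region rows[2,3) x cols[12,14) = 1x2
Unfold 1 (reflect across v@14): 4 holes -> [(2, 12), (2, 13), (2, 14), (2, 15)]
Unfold 2 (reflect across v@12): 8 holes -> [(2, 8), (2, 9), (2, 10), (2, 11), (2, 12), (2, 13), (2, 14), (2, 15)]
Unfold 3 (reflect across h@3): 16 holes -> [(2, 8), (2, 9), (2, 10), (2, 11), (2, 12), (2, 13), (2, 14), (2, 15), (3, 8), (3, 9), (3, 10), (3, 11), (3, 12), (3, 13), (3, 14), (3, 15)]
Unfold 4 (reflect across h@2): 32 holes -> [(0, 8), (0, 9), (0, 10), (0, 11), (0, 12), (0, 13), (0, 14), (0, 15), (1, 8), (1, 9), (1, 10), (1, 11), (1, 12), (1, 13), (1, 14), (1, 15), (2, 8), (2, 9), (2, 10), (2, 11), (2, 12), (2, 13), (2, 14), (2, 15), (3, 8), (3, 9), (3, 10), (3, 11), (3, 12), (3, 13), (3, 14), (3, 15)]
Unfold 5 (reflect across v@8): 64 holes -> [(0, 0), (0, 1), (0, 2), (0, 3), (0, 4), (0, 5), (0, 6), (0, 7), (0, 8), (0, 9), (0, 10), (0, 11), (0, 12), (0, 13), (0, 14), (0, 15), (1, 0), (1, 1), (1, 2), (1, 3), (1, 4), (1, 5), (1, 6), (1, 7), (1, 8), (1, 9), (1, 10), (1, 11), (1, 12), (1, 13), (1, 14), (1, 15), (2, 0), (2, 1), (2, 2), (2, 3), (2, 4), (2, 5), (2, 6), (2, 7), (2, 8), (2, 9), (2, 10), (2, 11), (2, 12), (2, 13), (2, 14), (2, 15), (3, 0), (3, 1), (3, 2), (3, 3), (3, 4), (3, 5), (3, 6), (3, 7), (3, 8), (3, 9), (3, 10), (3, 11), (3, 12), (3, 13), (3, 14), (3, 15)]
Holes: [(0, 0), (0, 1), (0, 2), (0, 3), (0, 4), (0, 5), (0, 6), (0, 7), (0, 8), (0, 9), (0, 10), (0, 11), (0, 12), (0, 13), (0, 14), (0, 15), (1, 0), (1, 1), (1, 2), (1, 3), (1, 4), (1, 5), (1, 6), (1, 7), (1, 8), (1, 9), (1, 10), (1, 11), (1, 12), (1, 13), (1, 14), (1, 15), (2, 0), (2, 1), (2, 2), (2, 3), (2, 4), (2, 5), (2, 6), (2, 7), (2, 8), (2, 9), (2, 10), (2, 11), (2, 12), (2, 13), (2, 14), (2, 15), (3, 0), (3, 1), (3, 2), (3, 3), (3, 4), (3, 5), (3, 6), (3, 7), (3, 8), (3, 9), (3, 10), (3, 11), (3, 12), (3, 13), (3, 14), (3, 15)]

Answer: yes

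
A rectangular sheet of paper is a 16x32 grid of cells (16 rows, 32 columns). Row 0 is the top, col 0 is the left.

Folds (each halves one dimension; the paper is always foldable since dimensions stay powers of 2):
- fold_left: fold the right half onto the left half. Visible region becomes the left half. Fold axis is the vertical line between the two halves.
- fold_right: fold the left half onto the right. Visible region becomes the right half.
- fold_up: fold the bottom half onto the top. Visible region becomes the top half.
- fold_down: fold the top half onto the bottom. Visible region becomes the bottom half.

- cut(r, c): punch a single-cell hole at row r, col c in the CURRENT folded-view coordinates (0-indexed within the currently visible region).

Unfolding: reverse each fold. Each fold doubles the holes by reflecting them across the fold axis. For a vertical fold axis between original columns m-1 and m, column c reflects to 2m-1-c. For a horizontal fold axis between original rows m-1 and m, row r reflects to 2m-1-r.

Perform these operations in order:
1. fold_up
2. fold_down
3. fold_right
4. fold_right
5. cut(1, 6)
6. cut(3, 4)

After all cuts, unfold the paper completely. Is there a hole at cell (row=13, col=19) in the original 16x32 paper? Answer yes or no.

Answer: no

Derivation:
Op 1 fold_up: fold axis h@8; visible region now rows[0,8) x cols[0,32) = 8x32
Op 2 fold_down: fold axis h@4; visible region now rows[4,8) x cols[0,32) = 4x32
Op 3 fold_right: fold axis v@16; visible region now rows[4,8) x cols[16,32) = 4x16
Op 4 fold_right: fold axis v@24; visible region now rows[4,8) x cols[24,32) = 4x8
Op 5 cut(1, 6): punch at orig (5,30); cuts so far [(5, 30)]; region rows[4,8) x cols[24,32) = 4x8
Op 6 cut(3, 4): punch at orig (7,28); cuts so far [(5, 30), (7, 28)]; region rows[4,8) x cols[24,32) = 4x8
Unfold 1 (reflect across v@24): 4 holes -> [(5, 17), (5, 30), (7, 19), (7, 28)]
Unfold 2 (reflect across v@16): 8 holes -> [(5, 1), (5, 14), (5, 17), (5, 30), (7, 3), (7, 12), (7, 19), (7, 28)]
Unfold 3 (reflect across h@4): 16 holes -> [(0, 3), (0, 12), (0, 19), (0, 28), (2, 1), (2, 14), (2, 17), (2, 30), (5, 1), (5, 14), (5, 17), (5, 30), (7, 3), (7, 12), (7, 19), (7, 28)]
Unfold 4 (reflect across h@8): 32 holes -> [(0, 3), (0, 12), (0, 19), (0, 28), (2, 1), (2, 14), (2, 17), (2, 30), (5, 1), (5, 14), (5, 17), (5, 30), (7, 3), (7, 12), (7, 19), (7, 28), (8, 3), (8, 12), (8, 19), (8, 28), (10, 1), (10, 14), (10, 17), (10, 30), (13, 1), (13, 14), (13, 17), (13, 30), (15, 3), (15, 12), (15, 19), (15, 28)]
Holes: [(0, 3), (0, 12), (0, 19), (0, 28), (2, 1), (2, 14), (2, 17), (2, 30), (5, 1), (5, 14), (5, 17), (5, 30), (7, 3), (7, 12), (7, 19), (7, 28), (8, 3), (8, 12), (8, 19), (8, 28), (10, 1), (10, 14), (10, 17), (10, 30), (13, 1), (13, 14), (13, 17), (13, 30), (15, 3), (15, 12), (15, 19), (15, 28)]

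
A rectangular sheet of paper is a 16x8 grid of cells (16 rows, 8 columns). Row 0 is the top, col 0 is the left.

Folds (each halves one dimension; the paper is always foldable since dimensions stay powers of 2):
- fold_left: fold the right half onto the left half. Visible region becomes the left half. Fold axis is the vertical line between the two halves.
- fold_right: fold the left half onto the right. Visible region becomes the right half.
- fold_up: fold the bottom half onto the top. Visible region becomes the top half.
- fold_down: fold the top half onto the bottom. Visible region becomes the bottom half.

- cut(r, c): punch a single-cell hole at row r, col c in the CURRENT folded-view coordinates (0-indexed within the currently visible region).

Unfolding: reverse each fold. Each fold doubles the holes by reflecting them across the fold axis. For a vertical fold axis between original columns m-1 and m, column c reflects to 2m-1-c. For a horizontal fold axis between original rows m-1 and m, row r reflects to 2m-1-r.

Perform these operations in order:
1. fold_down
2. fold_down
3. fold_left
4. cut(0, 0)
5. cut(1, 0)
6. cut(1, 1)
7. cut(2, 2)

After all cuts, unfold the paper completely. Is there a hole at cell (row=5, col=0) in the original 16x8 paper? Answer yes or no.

Answer: yes

Derivation:
Op 1 fold_down: fold axis h@8; visible region now rows[8,16) x cols[0,8) = 8x8
Op 2 fold_down: fold axis h@12; visible region now rows[12,16) x cols[0,8) = 4x8
Op 3 fold_left: fold axis v@4; visible region now rows[12,16) x cols[0,4) = 4x4
Op 4 cut(0, 0): punch at orig (12,0); cuts so far [(12, 0)]; region rows[12,16) x cols[0,4) = 4x4
Op 5 cut(1, 0): punch at orig (13,0); cuts so far [(12, 0), (13, 0)]; region rows[12,16) x cols[0,4) = 4x4
Op 6 cut(1, 1): punch at orig (13,1); cuts so far [(12, 0), (13, 0), (13, 1)]; region rows[12,16) x cols[0,4) = 4x4
Op 7 cut(2, 2): punch at orig (14,2); cuts so far [(12, 0), (13, 0), (13, 1), (14, 2)]; region rows[12,16) x cols[0,4) = 4x4
Unfold 1 (reflect across v@4): 8 holes -> [(12, 0), (12, 7), (13, 0), (13, 1), (13, 6), (13, 7), (14, 2), (14, 5)]
Unfold 2 (reflect across h@12): 16 holes -> [(9, 2), (9, 5), (10, 0), (10, 1), (10, 6), (10, 7), (11, 0), (11, 7), (12, 0), (12, 7), (13, 0), (13, 1), (13, 6), (13, 7), (14, 2), (14, 5)]
Unfold 3 (reflect across h@8): 32 holes -> [(1, 2), (1, 5), (2, 0), (2, 1), (2, 6), (2, 7), (3, 0), (3, 7), (4, 0), (4, 7), (5, 0), (5, 1), (5, 6), (5, 7), (6, 2), (6, 5), (9, 2), (9, 5), (10, 0), (10, 1), (10, 6), (10, 7), (11, 0), (11, 7), (12, 0), (12, 7), (13, 0), (13, 1), (13, 6), (13, 7), (14, 2), (14, 5)]
Holes: [(1, 2), (1, 5), (2, 0), (2, 1), (2, 6), (2, 7), (3, 0), (3, 7), (4, 0), (4, 7), (5, 0), (5, 1), (5, 6), (5, 7), (6, 2), (6, 5), (9, 2), (9, 5), (10, 0), (10, 1), (10, 6), (10, 7), (11, 0), (11, 7), (12, 0), (12, 7), (13, 0), (13, 1), (13, 6), (13, 7), (14, 2), (14, 5)]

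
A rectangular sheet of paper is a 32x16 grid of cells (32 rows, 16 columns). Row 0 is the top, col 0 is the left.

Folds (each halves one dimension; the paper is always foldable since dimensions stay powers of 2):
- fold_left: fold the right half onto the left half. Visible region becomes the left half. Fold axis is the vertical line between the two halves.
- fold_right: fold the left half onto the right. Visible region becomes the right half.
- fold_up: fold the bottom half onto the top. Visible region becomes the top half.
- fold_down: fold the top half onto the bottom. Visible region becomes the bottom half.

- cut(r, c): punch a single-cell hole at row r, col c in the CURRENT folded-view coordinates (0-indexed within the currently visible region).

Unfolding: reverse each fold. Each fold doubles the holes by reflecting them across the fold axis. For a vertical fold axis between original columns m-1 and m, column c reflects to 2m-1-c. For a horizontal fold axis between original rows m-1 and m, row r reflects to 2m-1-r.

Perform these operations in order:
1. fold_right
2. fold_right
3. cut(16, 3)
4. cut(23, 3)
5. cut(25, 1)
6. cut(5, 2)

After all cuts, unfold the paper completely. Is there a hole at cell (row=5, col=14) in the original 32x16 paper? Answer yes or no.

Op 1 fold_right: fold axis v@8; visible region now rows[0,32) x cols[8,16) = 32x8
Op 2 fold_right: fold axis v@12; visible region now rows[0,32) x cols[12,16) = 32x4
Op 3 cut(16, 3): punch at orig (16,15); cuts so far [(16, 15)]; region rows[0,32) x cols[12,16) = 32x4
Op 4 cut(23, 3): punch at orig (23,15); cuts so far [(16, 15), (23, 15)]; region rows[0,32) x cols[12,16) = 32x4
Op 5 cut(25, 1): punch at orig (25,13); cuts so far [(16, 15), (23, 15), (25, 13)]; region rows[0,32) x cols[12,16) = 32x4
Op 6 cut(5, 2): punch at orig (5,14); cuts so far [(5, 14), (16, 15), (23, 15), (25, 13)]; region rows[0,32) x cols[12,16) = 32x4
Unfold 1 (reflect across v@12): 8 holes -> [(5, 9), (5, 14), (16, 8), (16, 15), (23, 8), (23, 15), (25, 10), (25, 13)]
Unfold 2 (reflect across v@8): 16 holes -> [(5, 1), (5, 6), (5, 9), (5, 14), (16, 0), (16, 7), (16, 8), (16, 15), (23, 0), (23, 7), (23, 8), (23, 15), (25, 2), (25, 5), (25, 10), (25, 13)]
Holes: [(5, 1), (5, 6), (5, 9), (5, 14), (16, 0), (16, 7), (16, 8), (16, 15), (23, 0), (23, 7), (23, 8), (23, 15), (25, 2), (25, 5), (25, 10), (25, 13)]

Answer: yes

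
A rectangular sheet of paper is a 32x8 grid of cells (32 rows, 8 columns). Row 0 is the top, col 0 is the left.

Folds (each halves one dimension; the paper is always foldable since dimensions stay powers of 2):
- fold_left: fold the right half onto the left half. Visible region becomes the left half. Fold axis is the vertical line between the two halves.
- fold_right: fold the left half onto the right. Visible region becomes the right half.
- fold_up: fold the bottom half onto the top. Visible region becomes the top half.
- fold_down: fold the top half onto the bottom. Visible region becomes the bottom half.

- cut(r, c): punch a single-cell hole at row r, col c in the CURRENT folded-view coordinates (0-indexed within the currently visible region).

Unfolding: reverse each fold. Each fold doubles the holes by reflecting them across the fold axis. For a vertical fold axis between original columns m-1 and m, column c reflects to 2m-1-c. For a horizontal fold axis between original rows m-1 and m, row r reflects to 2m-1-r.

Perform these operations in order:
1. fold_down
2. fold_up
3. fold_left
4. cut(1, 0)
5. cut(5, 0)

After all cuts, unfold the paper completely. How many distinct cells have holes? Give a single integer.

Answer: 16

Derivation:
Op 1 fold_down: fold axis h@16; visible region now rows[16,32) x cols[0,8) = 16x8
Op 2 fold_up: fold axis h@24; visible region now rows[16,24) x cols[0,8) = 8x8
Op 3 fold_left: fold axis v@4; visible region now rows[16,24) x cols[0,4) = 8x4
Op 4 cut(1, 0): punch at orig (17,0); cuts so far [(17, 0)]; region rows[16,24) x cols[0,4) = 8x4
Op 5 cut(5, 0): punch at orig (21,0); cuts so far [(17, 0), (21, 0)]; region rows[16,24) x cols[0,4) = 8x4
Unfold 1 (reflect across v@4): 4 holes -> [(17, 0), (17, 7), (21, 0), (21, 7)]
Unfold 2 (reflect across h@24): 8 holes -> [(17, 0), (17, 7), (21, 0), (21, 7), (26, 0), (26, 7), (30, 0), (30, 7)]
Unfold 3 (reflect across h@16): 16 holes -> [(1, 0), (1, 7), (5, 0), (5, 7), (10, 0), (10, 7), (14, 0), (14, 7), (17, 0), (17, 7), (21, 0), (21, 7), (26, 0), (26, 7), (30, 0), (30, 7)]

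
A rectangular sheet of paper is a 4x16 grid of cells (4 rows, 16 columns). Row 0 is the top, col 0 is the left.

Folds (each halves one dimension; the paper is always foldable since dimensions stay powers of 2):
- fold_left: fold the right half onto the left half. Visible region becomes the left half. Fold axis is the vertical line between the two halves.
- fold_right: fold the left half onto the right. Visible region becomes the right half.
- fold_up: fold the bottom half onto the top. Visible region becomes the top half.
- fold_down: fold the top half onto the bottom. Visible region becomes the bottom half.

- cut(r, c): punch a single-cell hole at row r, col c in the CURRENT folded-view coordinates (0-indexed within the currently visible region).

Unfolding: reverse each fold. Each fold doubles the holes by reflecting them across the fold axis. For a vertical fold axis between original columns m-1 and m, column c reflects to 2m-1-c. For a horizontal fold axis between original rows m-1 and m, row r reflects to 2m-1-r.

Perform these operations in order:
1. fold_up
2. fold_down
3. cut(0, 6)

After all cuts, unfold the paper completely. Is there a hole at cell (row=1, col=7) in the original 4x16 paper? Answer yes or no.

Op 1 fold_up: fold axis h@2; visible region now rows[0,2) x cols[0,16) = 2x16
Op 2 fold_down: fold axis h@1; visible region now rows[1,2) x cols[0,16) = 1x16
Op 3 cut(0, 6): punch at orig (1,6); cuts so far [(1, 6)]; region rows[1,2) x cols[0,16) = 1x16
Unfold 1 (reflect across h@1): 2 holes -> [(0, 6), (1, 6)]
Unfold 2 (reflect across h@2): 4 holes -> [(0, 6), (1, 6), (2, 6), (3, 6)]
Holes: [(0, 6), (1, 6), (2, 6), (3, 6)]

Answer: no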